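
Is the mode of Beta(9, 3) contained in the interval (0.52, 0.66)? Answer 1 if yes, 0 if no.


Mode = (a-1)/(a+b-2) = 8/10 = 0.8
Interval: (0.52, 0.66)
Contains mode? 0

0


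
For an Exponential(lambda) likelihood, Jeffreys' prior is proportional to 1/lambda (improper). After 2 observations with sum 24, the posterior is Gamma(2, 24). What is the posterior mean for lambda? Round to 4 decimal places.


Posterior = Gamma(n, sum_x) = Gamma(2, 24)
Posterior mean = shape/rate = 2/24
= 0.0833

0.0833


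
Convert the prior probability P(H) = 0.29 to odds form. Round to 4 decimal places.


P(not H) = 1 - 0.29 = 0.71
Odds = 0.29 / 0.71 = 0.4085

0.4085


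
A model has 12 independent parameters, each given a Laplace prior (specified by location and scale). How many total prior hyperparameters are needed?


Each Laplace prior needs 2 hyperparameters (location and scale).
Total = 2 * 12 = 24

24


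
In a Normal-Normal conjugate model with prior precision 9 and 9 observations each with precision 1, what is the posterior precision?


Posterior precision = prior precision + n * observation precision
= 9 + 9 * 1
= 9 + 9 = 18

18


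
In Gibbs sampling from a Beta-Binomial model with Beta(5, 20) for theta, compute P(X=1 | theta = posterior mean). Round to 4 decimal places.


Posterior mean = alpha/(alpha+beta) = 5/25 = 0.2
P(X=1|theta=mean) = theta = 0.2

0.2


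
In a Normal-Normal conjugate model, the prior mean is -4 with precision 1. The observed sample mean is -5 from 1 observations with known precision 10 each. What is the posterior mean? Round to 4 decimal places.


Posterior precision = tau0 + n*tau = 1 + 1*10 = 11
Posterior mean = (tau0*mu0 + n*tau*xbar) / posterior_precision
= (1*-4 + 1*10*-5) / 11
= -54 / 11 = -4.9091

-4.9091


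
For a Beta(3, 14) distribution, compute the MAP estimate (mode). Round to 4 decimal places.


MAP = mode = (a-1)/(a+b-2)
= (3-1)/(3+14-2)
= 2/15 = 0.1333

0.1333


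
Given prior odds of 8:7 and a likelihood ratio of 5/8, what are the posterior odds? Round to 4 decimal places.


Posterior odds = prior odds * LR
Prior odds = 8/7 = 1.1429
LR = 5/8 = 0.625
Posterior odds = 1.1429 * 0.625 = 0.7143

0.7143


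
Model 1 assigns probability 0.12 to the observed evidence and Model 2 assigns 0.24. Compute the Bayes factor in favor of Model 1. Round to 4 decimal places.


BF = P(data|M1) / P(data|M2)
= 0.12 / 0.24 = 0.5

0.5


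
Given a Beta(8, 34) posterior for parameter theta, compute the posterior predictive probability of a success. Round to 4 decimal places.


For a Beta-Bernoulli model, the predictive probability is the mean:
P(success) = 8/(8+34) = 8/42 = 0.1905

0.1905


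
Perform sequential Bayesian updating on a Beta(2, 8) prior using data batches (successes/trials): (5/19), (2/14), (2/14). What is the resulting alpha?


Accumulate successes: 9
Posterior alpha = prior alpha + sum of successes
= 2 + 9 = 11

11


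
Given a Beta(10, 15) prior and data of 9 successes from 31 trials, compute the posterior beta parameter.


Number of failures = 31 - 9 = 22
Posterior beta = 15 + 22 = 37

37


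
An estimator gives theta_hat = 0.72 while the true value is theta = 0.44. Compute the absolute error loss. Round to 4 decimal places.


The absolute error loss is |theta_hat - theta|
= |0.72 - 0.44|
= 0.28

0.28


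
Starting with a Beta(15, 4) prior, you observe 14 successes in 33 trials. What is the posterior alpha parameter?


For a Beta-Binomial conjugate model:
Posterior alpha = prior alpha + number of successes
= 15 + 14 = 29

29


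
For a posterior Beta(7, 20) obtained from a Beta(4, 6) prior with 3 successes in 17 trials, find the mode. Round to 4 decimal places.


Mode = (alpha - 1) / (alpha + beta - 2)
= 6 / 25
= 0.24

0.24


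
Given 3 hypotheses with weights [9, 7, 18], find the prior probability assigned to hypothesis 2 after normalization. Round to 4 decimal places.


To normalize, divide each weight by the sum of all weights.
Sum = 34
Prior(H2) = 7/34 = 0.2059

0.2059


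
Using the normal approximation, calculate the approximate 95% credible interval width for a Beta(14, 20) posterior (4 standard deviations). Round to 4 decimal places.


Var(Beta) = 14*20/(34^2 * 35) = 0.0069
SD = 0.0832
Width ~ 4*SD = 0.3328

0.3328


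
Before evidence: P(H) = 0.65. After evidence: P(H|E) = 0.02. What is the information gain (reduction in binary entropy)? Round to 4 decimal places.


Prior entropy = 0.9341
Posterior entropy = 0.1414
Information gain = 0.9341 - 0.1414 = 0.7926

0.7926


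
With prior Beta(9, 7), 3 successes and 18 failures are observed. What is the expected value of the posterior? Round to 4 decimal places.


Posterior = Beta(12, 25)
E[theta] = alpha/(alpha+beta)
= 12/37 = 0.3243

0.3243


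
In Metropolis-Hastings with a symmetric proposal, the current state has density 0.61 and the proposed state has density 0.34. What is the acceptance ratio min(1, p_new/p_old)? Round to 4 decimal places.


Ratio = p_new / p_old = 0.34 / 0.61 = 0.5574
Acceptance = min(1, 0.5574) = 0.5574

0.5574


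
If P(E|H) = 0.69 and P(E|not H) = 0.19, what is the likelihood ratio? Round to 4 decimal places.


Likelihood ratio = P(E|H) / P(E|not H)
= 0.69 / 0.19
= 3.6316

3.6316


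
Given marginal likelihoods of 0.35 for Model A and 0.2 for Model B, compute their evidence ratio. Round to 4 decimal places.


Ratio = ML(A) / ML(B) = 0.35/0.2
= 1.75

1.75


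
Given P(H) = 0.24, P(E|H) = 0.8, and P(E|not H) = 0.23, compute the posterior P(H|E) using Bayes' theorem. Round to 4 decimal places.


By Bayes' theorem: P(H|E) = P(E|H)*P(H) / P(E)
P(E) = P(E|H)*P(H) + P(E|not H)*P(not H)
P(E) = 0.8*0.24 + 0.23*0.76 = 0.3668
P(H|E) = 0.8*0.24 / 0.3668 = 0.5234

0.5234


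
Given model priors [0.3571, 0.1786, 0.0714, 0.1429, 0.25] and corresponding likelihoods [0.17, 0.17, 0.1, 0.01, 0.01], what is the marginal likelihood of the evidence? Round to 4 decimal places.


P(E) = sum_i P(M_i) P(E|M_i)
= 0.0607 + 0.0304 + 0.0071 + 0.0014 + 0.0025
= 0.1021

0.1021


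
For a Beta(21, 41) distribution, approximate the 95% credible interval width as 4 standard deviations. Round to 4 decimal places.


Variance of Beta(a,b) = ab / ((a+b)^2 * (a+b+1))
= 21*41 / ((62)^2 * 63)
= 0.0036
SD = sqrt(0.0036) = 0.0596
Width = 4 * SD = 0.2385

0.2385


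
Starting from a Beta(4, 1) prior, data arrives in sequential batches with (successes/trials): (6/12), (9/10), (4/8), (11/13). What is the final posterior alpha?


In sequential Bayesian updating, we sum all successes.
Total successes = 30
Final alpha = 4 + 30 = 34

34


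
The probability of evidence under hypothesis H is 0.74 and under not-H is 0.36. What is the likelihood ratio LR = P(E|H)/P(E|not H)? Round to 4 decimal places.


LR = 0.74 / 0.36
= 2.0556

2.0556


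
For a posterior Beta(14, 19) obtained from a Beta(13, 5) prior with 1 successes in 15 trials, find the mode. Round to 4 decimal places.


Mode = (alpha - 1) / (alpha + beta - 2)
= 13 / 31
= 0.4194

0.4194


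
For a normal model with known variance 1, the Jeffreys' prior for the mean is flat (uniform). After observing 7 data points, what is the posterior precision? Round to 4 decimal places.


Jeffreys' prior for normal mean (known variance) is flat.
Prior precision = 0.
Posterior precision = prior_prec + n/sigma^2 = 0 + 7/1
= 7.0

7.0


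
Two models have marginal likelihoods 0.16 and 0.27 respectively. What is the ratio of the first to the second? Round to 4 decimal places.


Evidence ratio = 0.16 / 0.27
= 0.5926

0.5926


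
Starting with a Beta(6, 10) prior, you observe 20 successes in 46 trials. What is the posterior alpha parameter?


For a Beta-Binomial conjugate model:
Posterior alpha = prior alpha + number of successes
= 6 + 20 = 26

26


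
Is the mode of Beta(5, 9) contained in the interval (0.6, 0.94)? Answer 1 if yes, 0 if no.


Mode = (a-1)/(a+b-2) = 4/12 = 0.3333
Interval: (0.6, 0.94)
Contains mode? 0

0


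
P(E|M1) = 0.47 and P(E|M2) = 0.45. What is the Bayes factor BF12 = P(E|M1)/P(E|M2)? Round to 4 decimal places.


Bayes factor BF12 = P(E|M1) / P(E|M2)
= 0.47 / 0.45
= 1.0444

1.0444


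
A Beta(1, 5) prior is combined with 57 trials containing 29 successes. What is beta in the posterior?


In conjugate updating:
beta_posterior = beta_prior + (n - k)
= 5 + (57 - 29)
= 5 + 28 = 33

33


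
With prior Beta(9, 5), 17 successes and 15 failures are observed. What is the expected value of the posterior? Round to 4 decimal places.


Posterior = Beta(26, 20)
E[theta] = alpha/(alpha+beta)
= 26/46 = 0.5652

0.5652


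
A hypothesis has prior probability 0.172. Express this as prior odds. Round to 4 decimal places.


Odds = P(H) / P(not H) = 0.172 / 0.828
= 0.2077

0.2077


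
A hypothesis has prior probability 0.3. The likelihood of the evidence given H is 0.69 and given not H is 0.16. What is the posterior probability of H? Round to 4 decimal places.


Using Bayes' theorem:
P(E) = 0.3 * 0.69 + 0.7 * 0.16
P(E) = 0.319
P(H|E) = (0.3 * 0.69) / 0.319 = 0.6489

0.6489


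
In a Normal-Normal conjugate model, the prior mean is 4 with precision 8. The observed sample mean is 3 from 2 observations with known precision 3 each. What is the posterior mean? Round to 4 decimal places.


Posterior precision = tau0 + n*tau = 8 + 2*3 = 14
Posterior mean = (tau0*mu0 + n*tau*xbar) / posterior_precision
= (8*4 + 2*3*3) / 14
= 50 / 14 = 3.5714

3.5714


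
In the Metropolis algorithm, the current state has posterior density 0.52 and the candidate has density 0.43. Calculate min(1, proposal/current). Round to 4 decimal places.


Ratio = 0.43/0.52 = 0.8269
Acceptance probability = min(1, 0.8269)
= 0.8269

0.8269


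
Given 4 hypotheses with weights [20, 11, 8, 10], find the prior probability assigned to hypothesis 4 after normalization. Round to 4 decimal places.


To normalize, divide each weight by the sum of all weights.
Sum = 49
Prior(H4) = 10/49 = 0.2041

0.2041


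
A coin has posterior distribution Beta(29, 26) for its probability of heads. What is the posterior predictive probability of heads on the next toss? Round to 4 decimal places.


Posterior predictive = E[theta] = alpha/(alpha+beta)
= 29/55
= 0.5273

0.5273


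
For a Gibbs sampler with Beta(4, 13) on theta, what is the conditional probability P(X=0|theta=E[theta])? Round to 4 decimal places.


E[theta] = 4/(4+13) = 0.2353
P(X=0|theta) = 1 - theta = 0.7647

0.7647


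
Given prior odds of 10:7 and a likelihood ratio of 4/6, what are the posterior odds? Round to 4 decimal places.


Posterior odds = prior odds * LR
Prior odds = 10/7 = 1.4286
LR = 4/6 = 0.6667
Posterior odds = 1.4286 * 0.6667 = 0.9524

0.9524


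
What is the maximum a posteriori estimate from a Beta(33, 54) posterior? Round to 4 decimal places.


The MAP estimate equals the mode of the distribution.
Mode of Beta(a,b) = (a-1)/(a+b-2)
= 32/85
= 0.3765

0.3765


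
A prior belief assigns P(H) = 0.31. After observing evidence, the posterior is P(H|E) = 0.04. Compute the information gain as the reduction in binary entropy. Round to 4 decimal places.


H(prior) = -0.31*log2(0.31) - 0.69*log2(0.69)
= 0.8932
H(post) = -0.04*log2(0.04) - 0.96*log2(0.96)
= 0.2423
IG = 0.8932 - 0.2423 = 0.6509

0.6509


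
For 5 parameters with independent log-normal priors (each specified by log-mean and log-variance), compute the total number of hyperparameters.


A log-normal prior has 2 hyperparameters per parameter.
Total = 5 * 2 = 10

10


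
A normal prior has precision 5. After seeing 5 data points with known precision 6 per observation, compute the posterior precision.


In the conjugate normal model, precisions add:
tau_posterior = tau_prior + n * tau_data
= 5 + 5*6 = 35

35


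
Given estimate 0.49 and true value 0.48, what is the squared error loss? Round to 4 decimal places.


Squared error = (estimate - true)^2
Difference = 0.01
Loss = 0.01^2 = 0.0001

0.0001


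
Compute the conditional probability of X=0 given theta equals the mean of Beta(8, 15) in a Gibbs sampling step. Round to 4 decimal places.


Mean of Beta(8, 15) = 0.3478
P(X=0 | theta=0.3478) = 0.6522

0.6522


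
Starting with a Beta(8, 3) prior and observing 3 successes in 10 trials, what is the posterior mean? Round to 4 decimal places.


Posterior parameters: alpha = 8 + 3 = 11
beta = 3 + 7 = 10
Posterior mean = alpha / (alpha + beta) = 11 / 21
= 0.5238

0.5238


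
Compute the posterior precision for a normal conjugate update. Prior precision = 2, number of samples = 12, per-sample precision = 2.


tau_post = tau_0 + n * tau
= 2 + 12 * 2 = 26

26


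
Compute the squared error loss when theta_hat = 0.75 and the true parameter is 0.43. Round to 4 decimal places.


L = (theta_hat - theta_true)^2
= (0.75 - 0.43)^2
= 0.32^2 = 0.1024

0.1024


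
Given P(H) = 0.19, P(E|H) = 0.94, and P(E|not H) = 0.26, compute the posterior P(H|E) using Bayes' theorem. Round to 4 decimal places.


By Bayes' theorem: P(H|E) = P(E|H)*P(H) / P(E)
P(E) = P(E|H)*P(H) + P(E|not H)*P(not H)
P(E) = 0.94*0.19 + 0.26*0.81 = 0.3892
P(H|E) = 0.94*0.19 / 0.3892 = 0.4589

0.4589


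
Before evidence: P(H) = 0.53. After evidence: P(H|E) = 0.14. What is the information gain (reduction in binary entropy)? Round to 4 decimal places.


Prior entropy = 0.9974
Posterior entropy = 0.5842
Information gain = 0.9974 - 0.5842 = 0.4132

0.4132


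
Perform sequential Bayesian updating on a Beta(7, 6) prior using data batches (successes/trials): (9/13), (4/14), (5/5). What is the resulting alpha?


Accumulate successes: 18
Posterior alpha = prior alpha + sum of successes
= 7 + 18 = 25

25


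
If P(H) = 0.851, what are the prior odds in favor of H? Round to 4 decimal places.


Prior odds = P(H) / (1 - P(H))
= 0.851 / 0.149
= 5.7114

5.7114


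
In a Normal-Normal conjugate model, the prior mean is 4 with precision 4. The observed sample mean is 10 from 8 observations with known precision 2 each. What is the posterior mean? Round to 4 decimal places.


Posterior precision = tau0 + n*tau = 4 + 8*2 = 20
Posterior mean = (tau0*mu0 + n*tau*xbar) / posterior_precision
= (4*4 + 8*2*10) / 20
= 176 / 20 = 8.8

8.8


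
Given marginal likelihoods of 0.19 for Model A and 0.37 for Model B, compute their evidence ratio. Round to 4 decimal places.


Ratio = ML(A) / ML(B) = 0.19/0.37
= 0.5135

0.5135


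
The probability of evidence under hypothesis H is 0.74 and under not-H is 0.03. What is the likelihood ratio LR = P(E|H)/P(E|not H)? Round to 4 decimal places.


LR = 0.74 / 0.03
= 24.6667

24.6667


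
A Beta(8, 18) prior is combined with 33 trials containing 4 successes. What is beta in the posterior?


In conjugate updating:
beta_posterior = beta_prior + (n - k)
= 18 + (33 - 4)
= 18 + 29 = 47

47


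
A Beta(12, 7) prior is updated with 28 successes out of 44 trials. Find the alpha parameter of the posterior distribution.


In the Beta-Binomial conjugate update:
alpha_post = alpha_prior + successes
= 12 + 28
= 40

40


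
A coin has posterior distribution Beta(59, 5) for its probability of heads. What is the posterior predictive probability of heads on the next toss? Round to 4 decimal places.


Posterior predictive = E[theta] = alpha/(alpha+beta)
= 59/64
= 0.9219

0.9219


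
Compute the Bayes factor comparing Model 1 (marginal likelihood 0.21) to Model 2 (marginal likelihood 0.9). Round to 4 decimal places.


BF12 = marginal likelihood of M1 / marginal likelihood of M2
= 0.21/0.9
= 0.2333

0.2333


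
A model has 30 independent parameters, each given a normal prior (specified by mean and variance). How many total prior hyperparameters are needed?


Each normal prior needs 2 hyperparameters (mean and variance).
Total = 2 * 30 = 60

60


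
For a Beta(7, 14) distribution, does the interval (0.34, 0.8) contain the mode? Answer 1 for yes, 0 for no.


Mode of Beta(a,b) = (a-1)/(a+b-2)
= (7-1)/(7+14-2) = 0.3158
Check: 0.34 <= 0.3158 <= 0.8?
Result: 0

0


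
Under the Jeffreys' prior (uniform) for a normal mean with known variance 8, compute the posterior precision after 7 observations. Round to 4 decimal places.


Prior precision = 0 (flat prior).
Post. prec. = 0 + n/var = 7/8 = 0.875

0.875


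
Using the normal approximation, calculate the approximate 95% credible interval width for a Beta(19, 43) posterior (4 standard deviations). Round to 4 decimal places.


Var(Beta) = 19*43/(62^2 * 63) = 0.0034
SD = 0.0581
Width ~ 4*SD = 0.2323

0.2323


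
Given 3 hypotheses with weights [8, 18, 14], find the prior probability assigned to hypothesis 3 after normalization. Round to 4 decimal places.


To normalize, divide each weight by the sum of all weights.
Sum = 40
Prior(H3) = 14/40 = 0.35

0.35


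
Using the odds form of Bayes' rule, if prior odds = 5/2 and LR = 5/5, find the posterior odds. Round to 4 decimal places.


Bayes' rule in odds form: posterior odds = prior odds * LR
= (5 * 5) / (2 * 5)
= 25/10 = 2.5

2.5


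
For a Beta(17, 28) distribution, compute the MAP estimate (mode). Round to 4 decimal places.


MAP = mode = (a-1)/(a+b-2)
= (17-1)/(17+28-2)
= 16/43 = 0.3721

0.3721


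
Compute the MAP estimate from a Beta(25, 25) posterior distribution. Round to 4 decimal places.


MAP = mode of Beta distribution
= (alpha - 1)/(alpha + beta - 2)
= (25-1)/(25+25-2)
= 24/48 = 0.5

0.5


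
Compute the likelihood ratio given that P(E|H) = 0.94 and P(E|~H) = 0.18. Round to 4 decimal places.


LR = P(E|H) / P(E|~H)
= 0.94 / 0.18 = 5.2222

5.2222


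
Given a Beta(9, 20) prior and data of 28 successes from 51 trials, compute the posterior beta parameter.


Number of failures = 51 - 28 = 23
Posterior beta = 20 + 23 = 43

43


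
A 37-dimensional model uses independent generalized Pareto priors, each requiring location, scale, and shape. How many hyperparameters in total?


Per parameter: 3 (location, scale, and shape).
Total = 37 * 3 = 111

111


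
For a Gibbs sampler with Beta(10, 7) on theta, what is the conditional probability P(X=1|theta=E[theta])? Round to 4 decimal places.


E[theta] = 10/(10+7) = 0.5882
P(X=1|theta) = theta = 0.5882

0.5882


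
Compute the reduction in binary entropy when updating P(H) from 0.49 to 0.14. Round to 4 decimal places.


H_before = -p*log2(p) - (1-p)*log2(1-p) for p=0.49: 0.9997
H_after for p=0.14: 0.5842
Reduction = 0.9997 - 0.5842 = 0.4155

0.4155


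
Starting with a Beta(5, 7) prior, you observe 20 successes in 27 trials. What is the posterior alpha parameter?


For a Beta-Binomial conjugate model:
Posterior alpha = prior alpha + number of successes
= 5 + 20 = 25

25


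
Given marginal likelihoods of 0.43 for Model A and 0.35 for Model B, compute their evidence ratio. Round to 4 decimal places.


Ratio = ML(A) / ML(B) = 0.43/0.35
= 1.2286

1.2286


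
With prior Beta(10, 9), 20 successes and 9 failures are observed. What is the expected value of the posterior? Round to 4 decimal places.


Posterior = Beta(30, 18)
E[theta] = alpha/(alpha+beta)
= 30/48 = 0.625

0.625


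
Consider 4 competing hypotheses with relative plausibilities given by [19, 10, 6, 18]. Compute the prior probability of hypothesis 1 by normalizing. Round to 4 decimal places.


Sum of weights = 19 + 10 + 6 + 18 = 53
Normalized prior for H1 = 19 / 53
= 0.3585

0.3585


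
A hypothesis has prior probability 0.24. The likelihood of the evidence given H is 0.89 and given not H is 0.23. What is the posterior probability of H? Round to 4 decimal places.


Using Bayes' theorem:
P(E) = 0.24 * 0.89 + 0.76 * 0.23
P(E) = 0.3884
P(H|E) = (0.24 * 0.89) / 0.3884 = 0.5499

0.5499


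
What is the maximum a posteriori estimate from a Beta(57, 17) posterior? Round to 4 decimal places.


The MAP estimate equals the mode of the distribution.
Mode of Beta(a,b) = (a-1)/(a+b-2)
= 56/72
= 0.7778

0.7778


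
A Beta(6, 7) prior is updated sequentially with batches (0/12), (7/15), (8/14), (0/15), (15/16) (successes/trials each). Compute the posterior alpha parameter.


Sequential conjugate updating is equivalent to a single batch update.
Total successes across all batches = 30
alpha_posterior = alpha_prior + total_successes = 6 + 30
= 36

36


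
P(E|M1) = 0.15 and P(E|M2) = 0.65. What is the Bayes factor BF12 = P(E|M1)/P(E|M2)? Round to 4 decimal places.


Bayes factor BF12 = P(E|M1) / P(E|M2)
= 0.15 / 0.65
= 0.2308

0.2308


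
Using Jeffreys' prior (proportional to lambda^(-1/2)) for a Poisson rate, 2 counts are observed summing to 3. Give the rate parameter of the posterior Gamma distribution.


Conjugate update: Gamma(prior_shape + S, prior_rate + n).
Prior shape = 0.5, prior rate = 0.
Posterior rate = 0 + n = 2

2.0


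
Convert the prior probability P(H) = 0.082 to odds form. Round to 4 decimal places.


P(not H) = 1 - 0.082 = 0.918
Odds = 0.082 / 0.918 = 0.0893

0.0893


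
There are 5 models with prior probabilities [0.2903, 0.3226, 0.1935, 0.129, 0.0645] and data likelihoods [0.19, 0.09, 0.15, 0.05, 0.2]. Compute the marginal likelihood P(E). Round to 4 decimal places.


P(E) = sum over models of P(M_i) * P(E|M_i)
= 0.2903*0.19 + 0.3226*0.09 + 0.1935*0.15 + 0.129*0.05 + 0.0645*0.2
= 0.1326

0.1326


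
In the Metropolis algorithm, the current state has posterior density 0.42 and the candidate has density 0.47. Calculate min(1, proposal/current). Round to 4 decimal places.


Ratio = 0.47/0.42 = 1.119
Acceptance probability = min(1, 1.119)
= 1.0

1.0


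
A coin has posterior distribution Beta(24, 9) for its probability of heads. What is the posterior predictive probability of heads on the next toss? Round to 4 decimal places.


Posterior predictive = E[theta] = alpha/(alpha+beta)
= 24/33
= 0.7273

0.7273


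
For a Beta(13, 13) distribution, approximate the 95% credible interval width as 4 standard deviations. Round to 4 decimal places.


Variance of Beta(a,b) = ab / ((a+b)^2 * (a+b+1))
= 13*13 / ((26)^2 * 27)
= 0.0093
SD = sqrt(0.0093) = 0.0962
Width = 4 * SD = 0.3849

0.3849


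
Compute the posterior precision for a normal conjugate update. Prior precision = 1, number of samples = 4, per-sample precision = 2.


tau_post = tau_0 + n * tau
= 1 + 4 * 2 = 9

9


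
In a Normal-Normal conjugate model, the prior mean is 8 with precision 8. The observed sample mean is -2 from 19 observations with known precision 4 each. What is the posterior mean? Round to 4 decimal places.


Posterior precision = tau0 + n*tau = 8 + 19*4 = 84
Posterior mean = (tau0*mu0 + n*tau*xbar) / posterior_precision
= (8*8 + 19*4*-2) / 84
= -88 / 84 = -1.0476

-1.0476


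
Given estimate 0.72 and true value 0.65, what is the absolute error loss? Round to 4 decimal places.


Absolute error = |estimate - true|
= |0.07| = 0.07

0.07


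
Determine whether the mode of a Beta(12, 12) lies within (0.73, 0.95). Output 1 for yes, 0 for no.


First find the mode: (a-1)/(a+b-2) = 0.5
Is 0.5 in (0.73, 0.95)? 0

0


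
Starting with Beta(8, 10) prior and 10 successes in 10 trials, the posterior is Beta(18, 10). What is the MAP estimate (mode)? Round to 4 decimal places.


The mode of Beta(a, b) when a > 1 and b > 1 is (a-1)/(a+b-2)
= (18 - 1) / (18 + 10 - 2)
= 17 / 26
= 0.6538

0.6538


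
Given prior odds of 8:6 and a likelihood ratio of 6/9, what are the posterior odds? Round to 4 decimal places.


Posterior odds = prior odds * LR
Prior odds = 8/6 = 1.3333
LR = 6/9 = 0.6667
Posterior odds = 1.3333 * 0.6667 = 0.8889

0.8889


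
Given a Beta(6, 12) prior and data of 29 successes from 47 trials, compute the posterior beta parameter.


Number of failures = 47 - 29 = 18
Posterior beta = 12 + 18 = 30

30


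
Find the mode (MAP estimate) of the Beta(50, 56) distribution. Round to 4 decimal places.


For Beta(a,b) with a,b > 1:
Mode = (a-1)/(a+b-2) = (50-1)/(106-2)
= 49/104 = 0.4712

0.4712


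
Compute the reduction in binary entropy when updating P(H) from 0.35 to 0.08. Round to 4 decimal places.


H_before = -p*log2(p) - (1-p)*log2(1-p) for p=0.35: 0.9341
H_after for p=0.08: 0.4022
Reduction = 0.9341 - 0.4022 = 0.5319

0.5319


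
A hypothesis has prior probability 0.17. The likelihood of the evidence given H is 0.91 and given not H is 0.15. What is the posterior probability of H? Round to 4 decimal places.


Using Bayes' theorem:
P(E) = 0.17 * 0.91 + 0.83 * 0.15
P(E) = 0.2792
P(H|E) = (0.17 * 0.91) / 0.2792 = 0.5541

0.5541


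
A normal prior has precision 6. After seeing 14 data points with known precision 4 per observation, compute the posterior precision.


In the conjugate normal model, precisions add:
tau_posterior = tau_prior + n * tau_data
= 6 + 14*4 = 62

62


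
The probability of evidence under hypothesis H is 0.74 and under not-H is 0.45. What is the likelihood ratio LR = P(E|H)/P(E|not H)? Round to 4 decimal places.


LR = 0.74 / 0.45
= 1.6444

1.6444


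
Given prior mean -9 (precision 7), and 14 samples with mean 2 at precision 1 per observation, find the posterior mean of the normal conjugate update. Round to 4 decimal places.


The posterior mean is a precision-weighted average of prior and data.
Post. prec. = 7 + 14 = 21
Post. mean = (-63 + 28)/21 = -35/21 = -1.6667

-1.6667


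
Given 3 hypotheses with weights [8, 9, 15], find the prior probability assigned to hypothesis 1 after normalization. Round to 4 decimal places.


To normalize, divide each weight by the sum of all weights.
Sum = 32
Prior(H1) = 8/32 = 0.25

0.25


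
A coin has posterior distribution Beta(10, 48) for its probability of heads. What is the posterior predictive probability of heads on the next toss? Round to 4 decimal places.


Posterior predictive = E[theta] = alpha/(alpha+beta)
= 10/58
= 0.1724

0.1724


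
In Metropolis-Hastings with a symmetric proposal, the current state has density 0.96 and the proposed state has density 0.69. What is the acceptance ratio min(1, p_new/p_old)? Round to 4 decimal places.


Ratio = p_new / p_old = 0.69 / 0.96 = 0.7188
Acceptance = min(1, 0.7188) = 0.7188

0.7188


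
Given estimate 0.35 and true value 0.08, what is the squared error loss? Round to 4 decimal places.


Squared error = (estimate - true)^2
Difference = 0.27
Loss = 0.27^2 = 0.0729

0.0729


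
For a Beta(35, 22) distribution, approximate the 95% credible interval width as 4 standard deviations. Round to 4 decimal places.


Variance of Beta(a,b) = ab / ((a+b)^2 * (a+b+1))
= 35*22 / ((57)^2 * 58)
= 0.0041
SD = sqrt(0.0041) = 0.0639
Width = 4 * SD = 0.2557

0.2557


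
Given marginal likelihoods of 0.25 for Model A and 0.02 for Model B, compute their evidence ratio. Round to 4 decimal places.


Ratio = ML(A) / ML(B) = 0.25/0.02
= 12.5

12.5


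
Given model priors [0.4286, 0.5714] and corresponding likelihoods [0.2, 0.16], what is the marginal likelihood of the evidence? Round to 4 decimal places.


P(E) = sum_i P(M_i) P(E|M_i)
= 0.0857 + 0.0914
= 0.1771

0.1771


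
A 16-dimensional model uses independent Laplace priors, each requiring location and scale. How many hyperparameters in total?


Per parameter: 2 (location and scale).
Total = 16 * 2 = 32

32


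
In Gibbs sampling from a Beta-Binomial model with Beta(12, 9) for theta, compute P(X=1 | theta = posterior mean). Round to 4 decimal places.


Posterior mean = alpha/(alpha+beta) = 12/21 = 0.5714
P(X=1|theta=mean) = theta = 0.5714

0.5714


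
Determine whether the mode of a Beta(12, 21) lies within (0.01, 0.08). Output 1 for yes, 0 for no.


First find the mode: (a-1)/(a+b-2) = 0.3548
Is 0.3548 in (0.01, 0.08)? 0

0


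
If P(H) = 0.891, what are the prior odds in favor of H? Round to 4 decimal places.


Prior odds = P(H) / (1 - P(H))
= 0.891 / 0.109
= 8.1743

8.1743


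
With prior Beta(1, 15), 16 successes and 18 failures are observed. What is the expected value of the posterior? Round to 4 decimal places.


Posterior = Beta(17, 33)
E[theta] = alpha/(alpha+beta)
= 17/50 = 0.34

0.34


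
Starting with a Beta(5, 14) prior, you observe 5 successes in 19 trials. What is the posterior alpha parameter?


For a Beta-Binomial conjugate model:
Posterior alpha = prior alpha + number of successes
= 5 + 5 = 10

10


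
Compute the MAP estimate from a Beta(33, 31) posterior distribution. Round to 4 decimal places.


MAP = mode of Beta distribution
= (alpha - 1)/(alpha + beta - 2)
= (33-1)/(33+31-2)
= 32/62 = 0.5161

0.5161


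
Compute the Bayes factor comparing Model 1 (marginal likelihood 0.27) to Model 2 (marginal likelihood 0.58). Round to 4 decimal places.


BF12 = marginal likelihood of M1 / marginal likelihood of M2
= 0.27/0.58
= 0.4655

0.4655


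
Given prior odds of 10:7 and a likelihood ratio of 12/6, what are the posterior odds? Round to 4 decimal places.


Posterior odds = prior odds * LR
Prior odds = 10/7 = 1.4286
LR = 12/6 = 2.0
Posterior odds = 1.4286 * 2.0 = 2.8571

2.8571


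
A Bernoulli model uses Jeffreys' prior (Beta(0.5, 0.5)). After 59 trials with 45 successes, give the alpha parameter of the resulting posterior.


Posterior = Beta(prior_alpha + successes, prior_beta + failures)
= Beta(0.5 + 45, 0.5 + 14)
Posterior alpha = 0.5 + k = 0.5 + 45 = 45.5

45.5


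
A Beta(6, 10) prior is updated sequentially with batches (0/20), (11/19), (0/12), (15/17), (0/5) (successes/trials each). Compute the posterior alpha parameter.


Sequential conjugate updating is equivalent to a single batch update.
Total successes across all batches = 26
alpha_posterior = alpha_prior + total_successes = 6 + 26
= 32

32


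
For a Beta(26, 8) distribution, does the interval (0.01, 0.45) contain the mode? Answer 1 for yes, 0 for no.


Mode of Beta(a,b) = (a-1)/(a+b-2)
= (26-1)/(26+8-2) = 0.7812
Check: 0.01 <= 0.7812 <= 0.45?
Result: 0

0


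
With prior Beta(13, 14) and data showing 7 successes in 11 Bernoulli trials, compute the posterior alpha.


Conjugate update: alpha_posterior = alpha_prior + k
= 13 + 7 = 20

20


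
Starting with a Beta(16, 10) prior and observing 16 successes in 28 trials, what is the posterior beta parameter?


Posterior beta = prior beta + failures
Failures = 28 - 16 = 12
beta_post = 10 + 12 = 22

22


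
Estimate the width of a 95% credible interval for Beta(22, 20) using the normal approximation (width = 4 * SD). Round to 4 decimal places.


For Beta(a,b): Var = ab/((a+b)^2(a+b+1))
Var = 0.0058, SD = 0.0762
Approximate 95% CI width = 4 * 0.0762 = 0.3047

0.3047


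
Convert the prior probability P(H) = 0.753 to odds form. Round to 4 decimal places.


P(not H) = 1 - 0.753 = 0.247
Odds = 0.753 / 0.247 = 3.0486

3.0486


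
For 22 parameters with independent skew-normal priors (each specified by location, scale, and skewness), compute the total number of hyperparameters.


A skew-normal prior has 3 hyperparameters per parameter.
Total = 22 * 3 = 66

66


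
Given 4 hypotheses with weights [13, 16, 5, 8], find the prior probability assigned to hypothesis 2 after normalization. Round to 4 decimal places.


To normalize, divide each weight by the sum of all weights.
Sum = 42
Prior(H2) = 16/42 = 0.381

0.381


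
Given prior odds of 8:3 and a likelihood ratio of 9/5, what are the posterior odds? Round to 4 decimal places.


Posterior odds = prior odds * LR
Prior odds = 8/3 = 2.6667
LR = 9/5 = 1.8
Posterior odds = 2.6667 * 1.8 = 4.8

4.8


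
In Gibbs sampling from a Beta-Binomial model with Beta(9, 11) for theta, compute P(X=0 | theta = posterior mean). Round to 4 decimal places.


Posterior mean = alpha/(alpha+beta) = 9/20 = 0.45
P(X=0|theta=mean) = 1 - theta = 0.55

0.55


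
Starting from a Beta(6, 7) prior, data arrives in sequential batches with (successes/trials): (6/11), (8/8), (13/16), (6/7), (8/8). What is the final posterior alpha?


In sequential Bayesian updating, we sum all successes.
Total successes = 41
Final alpha = 6 + 41 = 47

47


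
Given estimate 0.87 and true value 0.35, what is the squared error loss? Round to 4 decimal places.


Squared error = (estimate - true)^2
Difference = 0.52
Loss = 0.52^2 = 0.2704

0.2704


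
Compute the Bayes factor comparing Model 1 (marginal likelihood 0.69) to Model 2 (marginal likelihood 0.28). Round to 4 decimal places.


BF12 = marginal likelihood of M1 / marginal likelihood of M2
= 0.69/0.28
= 2.4643

2.4643


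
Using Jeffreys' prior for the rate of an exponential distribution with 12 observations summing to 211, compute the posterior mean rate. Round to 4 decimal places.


Jeffreys' prior leads to posterior Gamma(12, 211).
Mean = 12/211 = 0.0569

0.0569


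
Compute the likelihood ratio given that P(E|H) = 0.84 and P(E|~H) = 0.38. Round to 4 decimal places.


LR = P(E|H) / P(E|~H)
= 0.84 / 0.38 = 2.2105

2.2105


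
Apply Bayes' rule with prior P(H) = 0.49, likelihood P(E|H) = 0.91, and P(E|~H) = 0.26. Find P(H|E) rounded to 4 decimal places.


Step 1: Compute marginal P(E) = P(E|H)P(H) + P(E|~H)P(~H)
= 0.91*0.49 + 0.26*0.51 = 0.5785
Step 2: P(H|E) = P(E|H)P(H)/P(E) = 0.4459/0.5785
= 0.7708

0.7708


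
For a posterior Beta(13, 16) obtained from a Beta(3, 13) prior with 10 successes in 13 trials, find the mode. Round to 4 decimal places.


Mode = (alpha - 1) / (alpha + beta - 2)
= 12 / 27
= 0.4444

0.4444


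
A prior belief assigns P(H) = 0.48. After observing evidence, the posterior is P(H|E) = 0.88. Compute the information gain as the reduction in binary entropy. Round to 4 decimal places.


H(prior) = -0.48*log2(0.48) - 0.52*log2(0.52)
= 0.9988
H(post) = -0.88*log2(0.88) - 0.12*log2(0.12)
= 0.5294
IG = 0.9988 - 0.5294 = 0.4695

0.4695


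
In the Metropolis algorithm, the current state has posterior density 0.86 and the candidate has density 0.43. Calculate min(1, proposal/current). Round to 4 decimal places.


Ratio = 0.43/0.86 = 0.5
Acceptance probability = min(1, 0.5)
= 0.5

0.5


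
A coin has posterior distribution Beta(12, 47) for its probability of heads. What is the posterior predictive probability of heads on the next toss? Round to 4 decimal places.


Posterior predictive = E[theta] = alpha/(alpha+beta)
= 12/59
= 0.2034

0.2034


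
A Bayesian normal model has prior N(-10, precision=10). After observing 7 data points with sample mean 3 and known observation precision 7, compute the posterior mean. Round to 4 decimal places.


Posterior mean = (prior_precision * prior_mean + n * data_precision * data_mean) / (prior_precision + n * data_precision)
Numerator = 10*-10 + 7*7*3 = 47
Denominator = 10 + 7*7 = 59
Posterior mean = 0.7966

0.7966


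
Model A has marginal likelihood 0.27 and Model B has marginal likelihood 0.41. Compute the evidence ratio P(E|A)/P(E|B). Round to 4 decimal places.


Evidence ratio = P(E|A) / P(E|B)
= 0.27 / 0.41
= 0.6585

0.6585


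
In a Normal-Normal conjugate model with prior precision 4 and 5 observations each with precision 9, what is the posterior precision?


Posterior precision = prior precision + n * observation precision
= 4 + 5 * 9
= 4 + 45 = 49

49


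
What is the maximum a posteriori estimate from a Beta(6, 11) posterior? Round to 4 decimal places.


The MAP estimate equals the mode of the distribution.
Mode of Beta(a,b) = (a-1)/(a+b-2)
= 5/15
= 0.3333

0.3333


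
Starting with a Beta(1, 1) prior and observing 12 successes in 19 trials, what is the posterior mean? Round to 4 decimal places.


Posterior parameters: alpha = 1 + 12 = 13
beta = 1 + 7 = 8
Posterior mean = alpha / (alpha + beta) = 13 / 21
= 0.619

0.619


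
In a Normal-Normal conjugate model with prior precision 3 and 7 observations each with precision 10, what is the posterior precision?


Posterior precision = prior precision + n * observation precision
= 3 + 7 * 10
= 3 + 70 = 73

73


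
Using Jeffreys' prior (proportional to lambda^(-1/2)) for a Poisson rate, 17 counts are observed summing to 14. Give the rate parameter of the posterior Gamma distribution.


Conjugate update: Gamma(prior_shape + S, prior_rate + n).
Prior shape = 0.5, prior rate = 0.
Posterior rate = 0 + n = 17

17.0


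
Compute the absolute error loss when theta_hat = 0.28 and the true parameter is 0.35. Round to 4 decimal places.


L = |theta_hat - theta_true|
= |0.28 - 0.35| = 0.07

0.07


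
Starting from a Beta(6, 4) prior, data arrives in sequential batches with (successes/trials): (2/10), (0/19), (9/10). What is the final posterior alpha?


In sequential Bayesian updating, we sum all successes.
Total successes = 11
Final alpha = 6 + 11 = 17

17


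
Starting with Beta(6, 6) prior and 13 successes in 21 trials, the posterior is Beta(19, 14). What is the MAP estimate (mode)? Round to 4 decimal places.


The mode of Beta(a, b) when a > 1 and b > 1 is (a-1)/(a+b-2)
= (19 - 1) / (19 + 14 - 2)
= 18 / 31
= 0.5806

0.5806


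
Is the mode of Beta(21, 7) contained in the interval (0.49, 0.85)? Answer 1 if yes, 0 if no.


Mode = (a-1)/(a+b-2) = 20/26 = 0.7692
Interval: (0.49, 0.85)
Contains mode? 1

1


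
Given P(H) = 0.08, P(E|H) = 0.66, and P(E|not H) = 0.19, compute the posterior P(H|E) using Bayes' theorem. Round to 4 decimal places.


By Bayes' theorem: P(H|E) = P(E|H)*P(H) / P(E)
P(E) = P(E|H)*P(H) + P(E|not H)*P(not H)
P(E) = 0.66*0.08 + 0.19*0.92 = 0.2276
P(H|E) = 0.66*0.08 / 0.2276 = 0.232

0.232


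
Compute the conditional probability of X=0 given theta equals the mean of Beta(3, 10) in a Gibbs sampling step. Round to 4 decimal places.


Mean of Beta(3, 10) = 0.2308
P(X=0 | theta=0.2308) = 0.7692

0.7692


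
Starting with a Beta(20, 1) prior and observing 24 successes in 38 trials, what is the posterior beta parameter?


Posterior beta = prior beta + failures
Failures = 38 - 24 = 14
beta_post = 1 + 14 = 15

15


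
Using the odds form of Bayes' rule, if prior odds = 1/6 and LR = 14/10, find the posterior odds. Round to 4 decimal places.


Bayes' rule in odds form: posterior odds = prior odds * LR
= (1 * 14) / (6 * 10)
= 14/60 = 0.2333

0.2333


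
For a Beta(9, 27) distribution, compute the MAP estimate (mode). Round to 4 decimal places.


MAP = mode = (a-1)/(a+b-2)
= (9-1)/(9+27-2)
= 8/34 = 0.2353

0.2353


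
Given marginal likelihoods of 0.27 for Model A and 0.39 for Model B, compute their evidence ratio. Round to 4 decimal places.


Ratio = ML(A) / ML(B) = 0.27/0.39
= 0.6923

0.6923


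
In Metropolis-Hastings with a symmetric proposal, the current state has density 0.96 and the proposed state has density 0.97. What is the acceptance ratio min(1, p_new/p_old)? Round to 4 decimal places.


Ratio = p_new / p_old = 0.97 / 0.96 = 1.0104
Acceptance = min(1, 1.0104) = 1.0

1.0


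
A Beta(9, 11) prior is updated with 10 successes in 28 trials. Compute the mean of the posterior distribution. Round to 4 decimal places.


After update: Beta(19, 29)
Mean = 19 / (19 + 29) = 19 / 48
= 0.3958

0.3958


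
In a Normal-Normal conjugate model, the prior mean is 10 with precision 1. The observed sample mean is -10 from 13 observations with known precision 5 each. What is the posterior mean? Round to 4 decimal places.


Posterior precision = tau0 + n*tau = 1 + 13*5 = 66
Posterior mean = (tau0*mu0 + n*tau*xbar) / posterior_precision
= (1*10 + 13*5*-10) / 66
= -640 / 66 = -9.697

-9.697


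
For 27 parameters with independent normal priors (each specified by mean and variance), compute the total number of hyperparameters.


A normal prior has 2 hyperparameters per parameter.
Total = 27 * 2 = 54

54


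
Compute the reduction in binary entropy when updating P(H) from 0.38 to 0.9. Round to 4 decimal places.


H_before = -p*log2(p) - (1-p)*log2(1-p) for p=0.38: 0.958
H_after for p=0.9: 0.469
Reduction = 0.958 - 0.469 = 0.489

0.489
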